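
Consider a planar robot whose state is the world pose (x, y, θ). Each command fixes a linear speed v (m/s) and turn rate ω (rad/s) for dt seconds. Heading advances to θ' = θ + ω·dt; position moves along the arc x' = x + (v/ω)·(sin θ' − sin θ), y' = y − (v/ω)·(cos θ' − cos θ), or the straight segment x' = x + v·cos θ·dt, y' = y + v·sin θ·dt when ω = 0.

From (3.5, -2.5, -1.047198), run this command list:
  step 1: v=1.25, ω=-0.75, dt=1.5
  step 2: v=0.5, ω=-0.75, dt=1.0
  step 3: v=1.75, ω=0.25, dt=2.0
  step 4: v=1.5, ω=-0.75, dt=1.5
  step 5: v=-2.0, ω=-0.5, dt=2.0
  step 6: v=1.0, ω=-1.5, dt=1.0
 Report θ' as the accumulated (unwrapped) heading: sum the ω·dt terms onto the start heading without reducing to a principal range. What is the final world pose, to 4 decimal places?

step 1: θ'=-2.1722 (R=-1.6667) → pose (3.4309, -4.2763, -2.1722)
step 2: θ'=-2.9222 (R=-0.6667) → pose (3.0263, -4.5498, -2.9222)
step 3: θ'=-2.4222 (R=7.0000) → pose (-0.0628, -6.1166, -2.4222)
step 4: θ'=-3.5472 (R=-2.0000) → pose (-2.1698, -6.4499, -3.5472)
step 5: θ'=-4.5472 (R=4.0000) → pose (0.1975, -9.4676, -4.5472)
step 6: θ'=-6.0472 (R=-0.6667) → pose (0.6992, -8.7098, -6.0472)

(0.6992, -8.7098, -6.0472)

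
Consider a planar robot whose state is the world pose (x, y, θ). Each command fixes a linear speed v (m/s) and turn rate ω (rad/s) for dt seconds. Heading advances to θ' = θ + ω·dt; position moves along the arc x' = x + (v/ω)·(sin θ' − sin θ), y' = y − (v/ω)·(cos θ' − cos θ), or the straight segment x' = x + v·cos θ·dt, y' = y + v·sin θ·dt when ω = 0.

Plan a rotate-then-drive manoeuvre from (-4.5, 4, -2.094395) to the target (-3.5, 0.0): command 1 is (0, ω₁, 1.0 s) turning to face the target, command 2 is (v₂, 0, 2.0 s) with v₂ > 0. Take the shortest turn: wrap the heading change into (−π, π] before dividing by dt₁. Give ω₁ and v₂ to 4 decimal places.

heading to target = atan2(0−4, -3.5−-4.5) = -1.3258
Δθ = wrap(-1.3258 − -2.0944) = 0.7686; ω₁ = Δθ/dt₁ = 0.7686
distance = √((-3.5−-4.5)² + (0−4)²) = 4.1231; v₂ = distance/dt₂ = 2.0616

ω₁ = 0.7686, v₂ = 2.0616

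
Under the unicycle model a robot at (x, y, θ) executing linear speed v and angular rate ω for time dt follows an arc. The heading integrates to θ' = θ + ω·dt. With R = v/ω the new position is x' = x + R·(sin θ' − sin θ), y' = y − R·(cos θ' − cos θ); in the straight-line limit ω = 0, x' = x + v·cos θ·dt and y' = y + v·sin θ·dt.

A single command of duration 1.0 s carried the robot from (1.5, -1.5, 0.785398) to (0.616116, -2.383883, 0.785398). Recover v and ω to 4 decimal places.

Δθ = 0.785398 − 0.785398 = 0.000000
ω = Δθ/dt = 0.000000/1.0 = 0.0000
ω = 0 → v = (Δx·cos θ + Δy·sin θ)/dt = -1.2500

v = -1.2500, ω = 0.0000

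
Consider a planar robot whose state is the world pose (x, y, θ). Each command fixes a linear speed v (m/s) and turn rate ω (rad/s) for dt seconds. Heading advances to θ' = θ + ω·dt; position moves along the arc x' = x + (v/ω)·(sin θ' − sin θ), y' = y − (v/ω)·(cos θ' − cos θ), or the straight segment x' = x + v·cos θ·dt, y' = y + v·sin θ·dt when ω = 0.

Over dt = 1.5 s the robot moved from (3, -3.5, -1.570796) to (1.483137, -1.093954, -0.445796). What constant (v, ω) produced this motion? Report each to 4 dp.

v = -2.0000, ω = 0.7500

Δθ = -0.445796 − -1.570796 = 1.125000
ω = Δθ/dt = 1.125000/1.5 = 0.7500
R = −Δy/(cos θ' − cos θ) = -2.6667
v = R·ω = -2.6667·0.7500 = -2.0000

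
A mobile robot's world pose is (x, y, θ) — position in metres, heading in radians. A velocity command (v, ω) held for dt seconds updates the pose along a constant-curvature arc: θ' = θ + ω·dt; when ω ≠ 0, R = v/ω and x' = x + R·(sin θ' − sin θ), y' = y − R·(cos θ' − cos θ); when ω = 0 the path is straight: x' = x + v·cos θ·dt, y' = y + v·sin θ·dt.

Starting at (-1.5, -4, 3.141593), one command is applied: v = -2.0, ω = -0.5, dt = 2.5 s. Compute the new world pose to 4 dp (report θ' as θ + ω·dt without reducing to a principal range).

θ' = 3.1416 + -0.5·2.5 = 1.8916
R = v/ω = -2.0/-0.5 = 4.0000
x' = -1.5 + 4.0000·(sin 1.8916 − sin 3.1416) = 2.2959
y' = -4 − 4.0000·(cos 1.8916 − cos 3.1416) = -6.7387

(2.2959, -6.7387, 1.8916)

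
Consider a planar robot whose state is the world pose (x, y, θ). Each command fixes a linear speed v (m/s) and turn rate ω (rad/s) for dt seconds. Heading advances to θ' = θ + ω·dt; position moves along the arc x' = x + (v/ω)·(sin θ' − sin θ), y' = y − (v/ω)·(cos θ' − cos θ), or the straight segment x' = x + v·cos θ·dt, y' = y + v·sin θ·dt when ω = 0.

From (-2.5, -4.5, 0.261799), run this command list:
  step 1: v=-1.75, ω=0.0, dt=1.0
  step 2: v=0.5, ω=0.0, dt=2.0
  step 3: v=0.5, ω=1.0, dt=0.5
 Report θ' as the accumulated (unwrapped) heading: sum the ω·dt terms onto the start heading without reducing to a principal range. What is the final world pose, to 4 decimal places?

step 1: θ'=0.2618 (straight) → pose (-4.1904, -4.9529, 0.2618)
step 2: θ'=0.2618 (straight) → pose (-3.2244, -4.6941, 0.2618)
step 3: θ'=0.7618 (R=0.5000) → pose (-3.0087, -4.5729, 0.7618)

(-3.0087, -4.5729, 0.7618)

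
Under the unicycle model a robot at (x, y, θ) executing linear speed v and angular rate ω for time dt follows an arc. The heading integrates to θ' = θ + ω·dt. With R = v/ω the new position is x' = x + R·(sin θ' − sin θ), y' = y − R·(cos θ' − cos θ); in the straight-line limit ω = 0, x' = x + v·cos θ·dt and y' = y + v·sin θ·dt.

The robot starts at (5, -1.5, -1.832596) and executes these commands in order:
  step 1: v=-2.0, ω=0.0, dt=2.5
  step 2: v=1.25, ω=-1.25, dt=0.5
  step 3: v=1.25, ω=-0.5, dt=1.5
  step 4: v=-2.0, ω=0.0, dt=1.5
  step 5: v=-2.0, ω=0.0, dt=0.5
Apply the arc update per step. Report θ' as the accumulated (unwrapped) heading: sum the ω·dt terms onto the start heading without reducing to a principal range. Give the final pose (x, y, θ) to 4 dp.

step 1: θ'=-1.8326 (straight) → pose (6.2941, 3.3296, -1.8326)
step 2: θ'=-2.4576 (R=-1.0000) → pose (5.9601, 2.8134, -2.4576)
step 3: θ'=-3.2076 (R=-2.5000) → pose (4.2154, 2.2565, -3.2076)
step 4: θ'=-3.2076 (straight) → pose (7.2089, 2.0586, -3.2076)
step 5: θ'=-3.2076 (straight) → pose (8.2067, 1.9927, -3.2076)

(8.2067, 1.9927, -3.2076)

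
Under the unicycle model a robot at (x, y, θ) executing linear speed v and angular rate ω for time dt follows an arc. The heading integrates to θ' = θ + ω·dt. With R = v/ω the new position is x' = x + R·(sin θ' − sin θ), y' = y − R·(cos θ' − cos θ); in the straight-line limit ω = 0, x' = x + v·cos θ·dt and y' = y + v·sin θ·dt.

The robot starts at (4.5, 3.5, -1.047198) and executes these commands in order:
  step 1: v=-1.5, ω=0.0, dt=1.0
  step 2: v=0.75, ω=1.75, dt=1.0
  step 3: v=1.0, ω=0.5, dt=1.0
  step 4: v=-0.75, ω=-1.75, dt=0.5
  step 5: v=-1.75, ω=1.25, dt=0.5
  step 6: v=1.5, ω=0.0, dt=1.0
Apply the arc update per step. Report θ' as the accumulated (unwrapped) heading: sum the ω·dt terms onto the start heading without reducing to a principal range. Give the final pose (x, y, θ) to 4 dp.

step 1: θ'=-1.0472 (straight) → pose (3.7500, 4.7990, -1.0472)
step 2: θ'=0.7028 (R=0.4286) → pose (4.3982, 4.6863, 0.7028)
step 3: θ'=1.2028 (R=2.0000) → pose (4.9716, 5.4929, 1.2028)
step 4: θ'=0.3278 (R=0.4286) → pose (4.7097, 5.2413, 0.3278)
step 5: θ'=0.9528 (R=-1.4000) → pose (4.0193, 4.7270, 0.9528)
step 6: θ'=0.9528 (straight) → pose (4.8884, 5.9496, 0.9528)

(4.8884, 5.9496, 0.9528)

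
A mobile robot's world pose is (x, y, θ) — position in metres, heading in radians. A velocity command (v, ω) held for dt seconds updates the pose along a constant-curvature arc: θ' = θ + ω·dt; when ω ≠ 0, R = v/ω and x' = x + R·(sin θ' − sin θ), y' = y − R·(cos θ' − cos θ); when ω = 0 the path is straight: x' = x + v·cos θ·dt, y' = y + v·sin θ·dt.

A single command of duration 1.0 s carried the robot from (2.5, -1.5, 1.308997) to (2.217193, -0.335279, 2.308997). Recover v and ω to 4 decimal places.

v = 1.2500, ω = 1.0000

Δθ = 2.308997 − 1.308997 = 1.000000
ω = Δθ/dt = 1.000000/1.0 = 1.0000
R = −Δy/(cos θ' − cos θ) = 1.2500
v = R·ω = 1.2500·1.0000 = 1.2500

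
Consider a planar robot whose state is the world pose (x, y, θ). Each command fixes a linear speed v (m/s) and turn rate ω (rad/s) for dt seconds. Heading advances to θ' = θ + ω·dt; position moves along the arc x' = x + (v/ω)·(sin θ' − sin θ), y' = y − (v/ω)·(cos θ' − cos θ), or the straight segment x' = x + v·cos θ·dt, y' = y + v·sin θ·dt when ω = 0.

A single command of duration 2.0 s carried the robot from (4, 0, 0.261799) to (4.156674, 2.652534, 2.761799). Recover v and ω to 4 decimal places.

Δθ = 2.761799 − 0.261799 = 2.500000
ω = Δθ/dt = 2.500000/2.0 = 1.2500
R = −Δy/(cos θ' − cos θ) = 1.4000
v = R·ω = 1.4000·1.2500 = 1.7500

v = 1.7500, ω = 1.2500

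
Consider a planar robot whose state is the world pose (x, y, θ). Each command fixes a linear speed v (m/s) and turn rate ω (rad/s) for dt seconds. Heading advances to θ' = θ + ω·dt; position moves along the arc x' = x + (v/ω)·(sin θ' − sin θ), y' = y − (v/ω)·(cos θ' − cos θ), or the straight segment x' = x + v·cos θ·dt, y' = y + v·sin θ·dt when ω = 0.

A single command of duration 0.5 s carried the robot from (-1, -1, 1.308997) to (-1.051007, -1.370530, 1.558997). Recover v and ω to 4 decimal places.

Δθ = 1.558997 − 1.308997 = 0.250000
ω = Δθ/dt = 0.250000/0.5 = 0.5000
R = −Δy/(cos θ' − cos θ) = -1.5000
v = R·ω = -1.5000·0.5000 = -0.7500

v = -0.7500, ω = 0.5000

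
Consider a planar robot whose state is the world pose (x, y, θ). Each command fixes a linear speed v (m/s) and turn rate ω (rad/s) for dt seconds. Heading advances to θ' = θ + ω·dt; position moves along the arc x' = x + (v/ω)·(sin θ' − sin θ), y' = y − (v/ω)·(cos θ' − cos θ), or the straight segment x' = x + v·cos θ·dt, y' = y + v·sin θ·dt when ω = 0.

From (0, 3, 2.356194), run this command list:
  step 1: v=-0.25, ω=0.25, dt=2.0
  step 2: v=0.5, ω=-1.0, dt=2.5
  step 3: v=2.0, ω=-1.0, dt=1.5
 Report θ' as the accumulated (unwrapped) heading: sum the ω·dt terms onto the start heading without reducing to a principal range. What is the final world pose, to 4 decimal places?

step 1: θ'=2.8562 (R=-1.0000) → pose (0.4256, 2.7476, 2.8562)
step 2: θ'=0.3562 (R=-0.5000) → pose (0.3920, 3.6959, 0.3562)
step 3: θ'=-1.1438 (R=-2.0000) → pose (2.9098, 2.6498, -1.1438)

(2.9098, 2.6498, -1.1438)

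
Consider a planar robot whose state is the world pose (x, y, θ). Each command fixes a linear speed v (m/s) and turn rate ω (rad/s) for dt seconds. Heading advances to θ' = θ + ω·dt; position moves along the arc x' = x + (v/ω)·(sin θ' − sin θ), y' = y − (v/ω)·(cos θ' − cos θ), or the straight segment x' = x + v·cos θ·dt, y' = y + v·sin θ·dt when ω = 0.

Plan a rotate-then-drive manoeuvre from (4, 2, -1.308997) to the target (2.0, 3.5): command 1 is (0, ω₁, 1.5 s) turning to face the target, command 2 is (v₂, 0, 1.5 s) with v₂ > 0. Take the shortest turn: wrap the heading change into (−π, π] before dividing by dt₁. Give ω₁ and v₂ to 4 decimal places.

ω₁ = -1.6507, v₂ = 1.6667

heading to target = atan2(3.5−2, 2−4) = 2.4981
Δθ = wrap(2.4981 − -1.3090) = -2.4761; ω₁ = Δθ/dt₁ = -1.6507
distance = √((2−4)² + (3.5−2)²) = 2.5000; v₂ = distance/dt₂ = 1.6667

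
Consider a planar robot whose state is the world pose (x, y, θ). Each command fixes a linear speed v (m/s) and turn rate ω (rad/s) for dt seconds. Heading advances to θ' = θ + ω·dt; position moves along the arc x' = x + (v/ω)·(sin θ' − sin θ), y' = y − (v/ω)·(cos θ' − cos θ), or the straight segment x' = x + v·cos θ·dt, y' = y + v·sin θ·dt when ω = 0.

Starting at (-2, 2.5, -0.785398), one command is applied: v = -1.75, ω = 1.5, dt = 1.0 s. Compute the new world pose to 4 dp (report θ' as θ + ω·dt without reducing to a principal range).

θ' = -0.7854 + 1.5·1.0 = 0.7146
R = v/ω = -1.75/1.5 = -1.1667
x' = -2 + -1.1667·(sin 0.7146 − sin -0.7854) = -3.5895
y' = 2.5 − -1.1667·(cos 0.7146 − cos -0.7854) = 2.5563

(-3.5895, 2.5563, 0.7146)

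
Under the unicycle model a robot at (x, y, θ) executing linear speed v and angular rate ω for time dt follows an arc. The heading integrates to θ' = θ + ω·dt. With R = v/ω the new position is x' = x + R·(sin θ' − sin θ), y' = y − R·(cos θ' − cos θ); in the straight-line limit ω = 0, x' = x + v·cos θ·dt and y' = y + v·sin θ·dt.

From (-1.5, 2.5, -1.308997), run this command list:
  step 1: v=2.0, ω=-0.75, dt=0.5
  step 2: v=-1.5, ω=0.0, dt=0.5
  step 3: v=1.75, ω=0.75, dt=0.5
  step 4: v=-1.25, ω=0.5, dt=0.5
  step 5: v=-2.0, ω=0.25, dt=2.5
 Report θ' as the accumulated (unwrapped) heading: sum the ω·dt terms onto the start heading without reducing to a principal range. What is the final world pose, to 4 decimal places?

step 1: θ'=-1.6840 (R=-2.6667) → pose (-1.4262, 1.5086, -1.6840)
step 2: θ'=-1.6840 (straight) → pose (-1.3415, 2.2538, -1.6840)
step 3: θ'=-1.3090 (R=2.3333) → pose (-1.2769, 1.3863, -1.3090)
step 4: θ'=-1.0590 (R=-2.5000) → pose (-1.5121, 1.9636, -1.0590)
step 5: θ'=-0.4340 (R=-8.0000) → pose (-5.1230, 5.3040, -0.4340)

(-5.1230, 5.3040, -0.4340)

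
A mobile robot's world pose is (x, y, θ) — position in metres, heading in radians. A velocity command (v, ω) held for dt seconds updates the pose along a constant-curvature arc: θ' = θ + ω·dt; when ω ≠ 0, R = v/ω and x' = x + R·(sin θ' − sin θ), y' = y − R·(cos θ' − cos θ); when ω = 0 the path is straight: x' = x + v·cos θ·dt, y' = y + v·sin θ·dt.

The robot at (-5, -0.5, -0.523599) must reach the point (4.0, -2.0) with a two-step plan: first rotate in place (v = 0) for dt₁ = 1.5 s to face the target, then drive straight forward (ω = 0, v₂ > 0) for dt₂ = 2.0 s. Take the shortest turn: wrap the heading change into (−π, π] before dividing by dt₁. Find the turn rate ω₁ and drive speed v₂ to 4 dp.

ω₁ = 0.2390, v₂ = 4.5621

heading to target = atan2(-2−-0.5, 4−-5) = -0.1651
Δθ = wrap(-0.1651 − -0.5236) = 0.3585; ω₁ = Δθ/dt₁ = 0.2390
distance = √((4−-5)² + (-2−-0.5)²) = 9.1241; v₂ = distance/dt₂ = 4.5621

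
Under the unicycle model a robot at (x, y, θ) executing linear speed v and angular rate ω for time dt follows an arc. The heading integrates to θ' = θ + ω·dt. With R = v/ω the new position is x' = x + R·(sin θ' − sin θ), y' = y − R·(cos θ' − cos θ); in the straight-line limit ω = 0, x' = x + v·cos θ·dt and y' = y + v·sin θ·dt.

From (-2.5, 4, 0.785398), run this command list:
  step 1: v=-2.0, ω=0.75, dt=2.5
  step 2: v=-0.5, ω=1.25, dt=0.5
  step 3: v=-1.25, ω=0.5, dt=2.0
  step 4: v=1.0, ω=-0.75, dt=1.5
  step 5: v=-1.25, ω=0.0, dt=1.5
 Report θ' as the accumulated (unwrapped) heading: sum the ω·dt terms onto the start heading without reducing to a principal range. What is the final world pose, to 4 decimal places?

(0.9972, 0.4024, 3.1604)

step 1: θ'=2.6604 (R=-2.6667) → pose (-1.8486, -0.2495, 2.6604)
step 2: θ'=3.2854 (R=-0.4000) → pose (-1.6062, -0.2908, 3.2854)
step 3: θ'=4.2854 (R=-2.5000) → pose (0.3111, 1.1481, 4.2854)
step 4: θ'=3.1604 (R=-1.3333) → pose (-0.8774, 0.3672, 3.1604)
step 5: θ'=3.1604 (straight) → pose (0.9972, 0.4024, 3.1604)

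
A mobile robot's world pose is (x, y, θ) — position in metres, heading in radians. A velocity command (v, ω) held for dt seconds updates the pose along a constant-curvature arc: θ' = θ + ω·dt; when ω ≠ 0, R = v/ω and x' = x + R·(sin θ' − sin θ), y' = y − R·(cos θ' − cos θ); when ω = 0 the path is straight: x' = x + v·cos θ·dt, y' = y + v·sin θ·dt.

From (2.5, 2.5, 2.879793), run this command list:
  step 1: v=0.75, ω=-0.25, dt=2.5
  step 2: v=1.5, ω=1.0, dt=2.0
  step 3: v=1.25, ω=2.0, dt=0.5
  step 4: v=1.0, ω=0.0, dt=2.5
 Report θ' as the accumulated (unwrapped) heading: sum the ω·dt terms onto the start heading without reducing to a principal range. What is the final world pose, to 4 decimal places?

step 1: θ'=2.2548 (R=-3.0000) → pose (0.9513, 3.5021, 2.2548)
step 2: θ'=4.2548 (R=1.5000) → pose (-1.5570, 3.2169, 4.2548)
step 3: θ'=5.2548 (R=0.6250) → pose (-1.5316, 2.6182, 5.2548)
step 4: θ'=5.2548 (straight) → pose (-0.2411, 0.4770, 5.2548)

(-0.2411, 0.4770, 5.2548)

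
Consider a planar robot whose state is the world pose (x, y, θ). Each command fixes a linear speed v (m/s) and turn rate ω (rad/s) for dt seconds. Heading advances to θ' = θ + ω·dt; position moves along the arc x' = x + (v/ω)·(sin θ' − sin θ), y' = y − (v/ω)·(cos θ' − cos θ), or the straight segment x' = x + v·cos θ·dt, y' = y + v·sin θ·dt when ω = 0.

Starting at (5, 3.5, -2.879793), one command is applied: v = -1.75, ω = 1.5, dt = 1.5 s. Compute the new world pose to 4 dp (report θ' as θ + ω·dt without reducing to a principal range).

θ' = -2.8798 + 1.5·1.5 = -0.6298
R = v/ω = -1.75/1.5 = -1.1667
x' = 5 + -1.1667·(sin -0.6298 − sin -2.8798) = 5.3852
y' = 3.5 − -1.1667·(cos -0.6298 − cos -2.8798) = 5.5698

(5.3852, 5.5698, -0.6298)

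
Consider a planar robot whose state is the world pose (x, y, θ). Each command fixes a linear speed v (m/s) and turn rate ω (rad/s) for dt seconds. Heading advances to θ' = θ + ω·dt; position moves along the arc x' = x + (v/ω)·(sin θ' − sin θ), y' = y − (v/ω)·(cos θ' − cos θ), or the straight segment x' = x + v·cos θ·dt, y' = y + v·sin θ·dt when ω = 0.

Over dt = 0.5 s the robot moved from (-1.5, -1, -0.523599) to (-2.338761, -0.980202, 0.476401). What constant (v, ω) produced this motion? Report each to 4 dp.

v = -1.7500, ω = 2.0000

Δθ = 0.476401 − -0.523599 = 1.000000
ω = Δθ/dt = 1.000000/0.5 = 2.0000
R = Δx/(sin θ' − sin θ) = -0.8750
v = R·ω = -0.8750·2.0000 = -1.7500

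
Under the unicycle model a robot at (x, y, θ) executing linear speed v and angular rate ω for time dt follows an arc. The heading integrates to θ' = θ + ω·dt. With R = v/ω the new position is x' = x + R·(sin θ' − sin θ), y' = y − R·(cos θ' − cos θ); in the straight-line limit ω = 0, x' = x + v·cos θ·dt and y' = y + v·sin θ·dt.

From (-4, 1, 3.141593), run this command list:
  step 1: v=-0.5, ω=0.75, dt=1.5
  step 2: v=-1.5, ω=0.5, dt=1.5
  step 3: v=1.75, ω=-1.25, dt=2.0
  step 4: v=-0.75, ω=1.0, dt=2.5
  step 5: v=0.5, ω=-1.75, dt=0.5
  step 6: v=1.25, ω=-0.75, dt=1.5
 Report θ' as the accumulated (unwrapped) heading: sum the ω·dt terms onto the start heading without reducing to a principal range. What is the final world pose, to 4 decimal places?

step 1: θ'=4.2666 (R=-0.6667) → pose (-3.3985, 1.3792, 4.2666)
step 2: θ'=5.0166 (R=-3.0000) → pose (-3.2430, 3.5713, 5.0166)
step 3: θ'=2.5166 (R=-1.4000) → pose (-5.3979, 2.0166, 2.5166)
step 4: θ'=5.0166 (R=-0.7500) → pose (-4.2435, 2.8495, 5.0166)
step 5: θ'=4.1416 (R=-0.2857) → pose (-4.2757, 2.6096, 4.1416)
step 6: θ'=3.0166 (R=-1.6667) → pose (-5.8859, 1.8564, 3.0166)

(-5.8859, 1.8564, 3.0166)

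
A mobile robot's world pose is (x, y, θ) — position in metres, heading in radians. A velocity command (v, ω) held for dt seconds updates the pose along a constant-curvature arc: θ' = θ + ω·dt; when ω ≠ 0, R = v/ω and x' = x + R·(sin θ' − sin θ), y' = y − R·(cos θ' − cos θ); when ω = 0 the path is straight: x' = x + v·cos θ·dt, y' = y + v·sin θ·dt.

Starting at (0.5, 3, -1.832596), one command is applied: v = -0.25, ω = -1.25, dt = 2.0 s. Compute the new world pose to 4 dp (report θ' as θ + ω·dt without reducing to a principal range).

(0.8789, 3.0224, -4.3326)

θ' = -1.8326 + -1.25·2.0 = -4.3326
R = v/ω = -0.25/-1.25 = 0.2000
x' = 0.5 + 0.2000·(sin -4.3326 − sin -1.8326) = 0.8789
y' = 3 − 0.2000·(cos -4.3326 − cos -1.8326) = 3.0224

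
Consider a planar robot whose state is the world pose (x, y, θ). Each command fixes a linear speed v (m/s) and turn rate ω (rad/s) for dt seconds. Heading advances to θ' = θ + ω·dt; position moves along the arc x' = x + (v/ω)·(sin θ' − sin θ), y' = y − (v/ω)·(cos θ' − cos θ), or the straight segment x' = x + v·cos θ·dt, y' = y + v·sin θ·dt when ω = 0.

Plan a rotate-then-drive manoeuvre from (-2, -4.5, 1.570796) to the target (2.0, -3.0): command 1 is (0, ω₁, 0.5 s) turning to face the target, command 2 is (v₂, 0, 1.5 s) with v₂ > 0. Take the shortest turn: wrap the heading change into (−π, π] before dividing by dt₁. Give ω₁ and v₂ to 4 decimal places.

ω₁ = -2.4241, v₂ = 2.8480

heading to target = atan2(-3−-4.5, 2−-2) = 0.3588
Δθ = wrap(0.3588 − 1.5708) = -1.2120; ω₁ = Δθ/dt₁ = -2.4241
distance = √((2−-2)² + (-3−-4.5)²) = 4.2720; v₂ = distance/dt₂ = 2.8480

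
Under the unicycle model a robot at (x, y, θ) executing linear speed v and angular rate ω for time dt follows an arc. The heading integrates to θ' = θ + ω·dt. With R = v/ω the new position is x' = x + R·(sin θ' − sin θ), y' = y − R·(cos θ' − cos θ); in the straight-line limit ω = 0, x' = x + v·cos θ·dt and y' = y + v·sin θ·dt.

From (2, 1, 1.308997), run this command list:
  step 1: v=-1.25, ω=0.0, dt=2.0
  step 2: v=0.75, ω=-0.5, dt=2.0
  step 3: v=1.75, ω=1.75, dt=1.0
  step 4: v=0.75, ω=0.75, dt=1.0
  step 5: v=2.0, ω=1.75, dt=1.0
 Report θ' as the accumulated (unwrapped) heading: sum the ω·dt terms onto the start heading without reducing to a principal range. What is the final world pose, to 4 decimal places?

step 1: θ'=1.3090 (straight) → pose (1.3530, -1.4148, 1.3090)
step 2: θ'=0.3090 (R=-1.5000) → pose (2.3457, -0.3741, 0.3090)
step 3: θ'=2.0590 (R=1.0000) → pose (2.9248, 1.0476, 2.0590)
step 4: θ'=2.8090 (R=1.0000) → pose (2.3681, 1.5238, 2.8090)
step 5: θ'=4.5590 (R=1.1429) → pose (0.8655, 0.6181, 4.5590)

(0.8655, 0.6181, 4.5590)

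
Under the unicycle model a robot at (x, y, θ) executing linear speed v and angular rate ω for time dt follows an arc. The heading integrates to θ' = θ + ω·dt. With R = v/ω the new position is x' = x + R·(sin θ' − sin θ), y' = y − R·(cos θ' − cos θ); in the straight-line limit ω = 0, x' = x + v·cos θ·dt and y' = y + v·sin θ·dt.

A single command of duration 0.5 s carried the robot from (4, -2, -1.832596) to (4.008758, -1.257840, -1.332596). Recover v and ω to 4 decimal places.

Δθ = -1.332596 − -1.832596 = 0.500000
ω = Δθ/dt = 0.500000/0.5 = 1.0000
R = −Δy/(cos θ' − cos θ) = -1.5000
v = R·ω = -1.5000·1.0000 = -1.5000

v = -1.5000, ω = 1.0000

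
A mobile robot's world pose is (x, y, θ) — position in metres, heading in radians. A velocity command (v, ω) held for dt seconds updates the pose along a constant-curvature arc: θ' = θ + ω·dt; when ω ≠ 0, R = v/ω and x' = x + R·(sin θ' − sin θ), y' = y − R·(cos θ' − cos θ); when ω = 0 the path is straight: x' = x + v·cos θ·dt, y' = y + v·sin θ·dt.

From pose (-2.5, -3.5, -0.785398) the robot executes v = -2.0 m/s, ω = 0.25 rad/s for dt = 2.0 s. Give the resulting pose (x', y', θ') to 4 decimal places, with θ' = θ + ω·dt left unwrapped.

(-5.9045, -1.4805, -0.2854)

θ' = -0.7854 + 0.25·2.0 = -0.2854
R = v/ω = -2.0/0.25 = -8.0000
x' = -2.5 + -8.0000·(sin -0.2854 − sin -0.7854) = -5.9045
y' = -3.5 − -8.0000·(cos -0.2854 − cos -0.7854) = -1.4805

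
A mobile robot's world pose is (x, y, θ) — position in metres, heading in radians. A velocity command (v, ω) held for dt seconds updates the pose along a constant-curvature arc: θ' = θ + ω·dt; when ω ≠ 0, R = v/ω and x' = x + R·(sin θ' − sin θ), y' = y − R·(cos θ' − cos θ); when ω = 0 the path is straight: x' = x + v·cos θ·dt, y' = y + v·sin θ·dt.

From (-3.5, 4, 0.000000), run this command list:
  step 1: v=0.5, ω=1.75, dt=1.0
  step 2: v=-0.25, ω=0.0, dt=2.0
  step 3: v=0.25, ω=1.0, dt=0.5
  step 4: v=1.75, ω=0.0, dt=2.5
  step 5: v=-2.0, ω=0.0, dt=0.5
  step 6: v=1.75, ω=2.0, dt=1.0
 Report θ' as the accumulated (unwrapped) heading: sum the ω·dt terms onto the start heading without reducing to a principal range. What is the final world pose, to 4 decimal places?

step 1: θ'=1.7500 (R=0.2857) → pose (-3.2189, 4.3366, 1.7500)
step 2: θ'=1.7500 (straight) → pose (-3.1297, 3.8446, 1.7500)
step 3: θ'=2.2500 (R=0.2500) → pose (-3.1812, 3.9571, 2.2500)
step 4: θ'=2.2500 (straight) → pose (-5.9295, 7.3612, 2.2500)
step 5: θ'=2.2500 (straight) → pose (-5.3013, 6.5831, 2.2500)
step 6: θ'=4.2500 (R=0.8750) → pose (-6.7652, 6.4238, 4.2500)

(-6.7652, 6.4238, 4.2500)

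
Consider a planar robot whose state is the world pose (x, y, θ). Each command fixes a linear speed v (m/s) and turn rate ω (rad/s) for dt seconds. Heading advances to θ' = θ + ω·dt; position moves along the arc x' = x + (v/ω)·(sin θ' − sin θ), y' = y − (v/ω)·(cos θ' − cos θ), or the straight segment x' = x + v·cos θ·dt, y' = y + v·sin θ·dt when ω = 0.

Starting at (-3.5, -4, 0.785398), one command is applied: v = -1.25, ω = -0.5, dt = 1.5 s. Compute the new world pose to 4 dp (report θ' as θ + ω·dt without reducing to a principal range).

(-5.1793, -4.7307, 0.0354)

θ' = 0.7854 + -0.5·1.5 = 0.0354
R = v/ω = -1.25/-0.5 = 2.5000
x' = -3.5 + 2.5000·(sin 0.0354 − sin 0.7854) = -5.1793
y' = -4 − 2.5000·(cos 0.0354 − cos 0.7854) = -4.7307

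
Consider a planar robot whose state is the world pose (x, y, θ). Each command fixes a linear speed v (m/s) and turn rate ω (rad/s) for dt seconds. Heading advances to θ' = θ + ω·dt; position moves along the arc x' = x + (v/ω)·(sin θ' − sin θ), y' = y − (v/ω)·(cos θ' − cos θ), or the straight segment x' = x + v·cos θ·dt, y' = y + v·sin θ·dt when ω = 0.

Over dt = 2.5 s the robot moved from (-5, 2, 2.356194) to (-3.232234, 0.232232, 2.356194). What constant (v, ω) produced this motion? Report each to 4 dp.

v = -1.0000, ω = 0.0000

Δθ = 2.356194 − 2.356194 = 0.000000
ω = Δθ/dt = 0.000000/2.5 = 0.0000
ω = 0 → v = (Δx·cos θ + Δy·sin θ)/dt = -1.0000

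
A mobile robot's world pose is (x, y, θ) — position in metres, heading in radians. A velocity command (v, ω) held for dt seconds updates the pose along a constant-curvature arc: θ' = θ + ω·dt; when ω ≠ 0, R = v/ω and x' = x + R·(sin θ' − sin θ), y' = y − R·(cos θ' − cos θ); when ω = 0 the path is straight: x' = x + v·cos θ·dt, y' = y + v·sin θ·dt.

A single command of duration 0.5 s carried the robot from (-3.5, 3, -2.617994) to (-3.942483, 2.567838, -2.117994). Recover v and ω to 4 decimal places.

v = 1.2500, ω = 1.0000

Δθ = -2.117994 − -2.617994 = 0.500000
ω = Δθ/dt = 0.500000/0.5 = 1.0000
R = Δx/(sin θ' − sin θ) = 1.2500
v = R·ω = 1.2500·1.0000 = 1.2500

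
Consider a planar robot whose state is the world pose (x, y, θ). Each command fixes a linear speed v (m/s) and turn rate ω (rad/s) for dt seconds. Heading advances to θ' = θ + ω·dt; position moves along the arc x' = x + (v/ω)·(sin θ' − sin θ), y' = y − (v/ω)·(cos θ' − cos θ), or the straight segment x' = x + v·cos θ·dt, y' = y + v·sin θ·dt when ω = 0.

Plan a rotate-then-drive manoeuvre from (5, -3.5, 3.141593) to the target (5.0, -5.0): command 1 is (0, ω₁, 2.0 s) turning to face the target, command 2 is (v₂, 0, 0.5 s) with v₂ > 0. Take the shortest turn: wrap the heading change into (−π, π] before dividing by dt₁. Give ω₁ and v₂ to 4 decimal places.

ω₁ = 0.7854, v₂ = 3.0000

heading to target = atan2(-5−-3.5, 5−5) = -1.5708
Δθ = wrap(-1.5708 − 3.1416) = 1.5708; ω₁ = Δθ/dt₁ = 0.7854
distance = √((5−5)² + (-5−-3.5)²) = 1.5000; v₂ = distance/dt₂ = 3.0000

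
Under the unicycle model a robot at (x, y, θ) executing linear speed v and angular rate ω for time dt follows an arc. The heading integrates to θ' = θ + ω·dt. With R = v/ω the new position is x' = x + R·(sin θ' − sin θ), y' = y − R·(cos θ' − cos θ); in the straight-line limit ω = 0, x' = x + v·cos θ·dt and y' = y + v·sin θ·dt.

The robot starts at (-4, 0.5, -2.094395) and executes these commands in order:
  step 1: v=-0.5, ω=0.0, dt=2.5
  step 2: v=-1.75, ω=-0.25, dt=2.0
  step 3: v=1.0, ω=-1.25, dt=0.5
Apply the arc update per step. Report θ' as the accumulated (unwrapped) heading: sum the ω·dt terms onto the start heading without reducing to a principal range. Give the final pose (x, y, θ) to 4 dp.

step 1: θ'=-2.0944 (straight) → pose (-3.3750, 1.5825, -2.0944)
step 2: θ'=-2.5944 (R=7.0000) → pose (-0.9549, 4.0604, -2.5944)
step 3: θ'=-3.2194 (R=-0.8000) → pose (-1.4333, 3.9460, -3.2194)

(-1.4333, 3.9460, -3.2194)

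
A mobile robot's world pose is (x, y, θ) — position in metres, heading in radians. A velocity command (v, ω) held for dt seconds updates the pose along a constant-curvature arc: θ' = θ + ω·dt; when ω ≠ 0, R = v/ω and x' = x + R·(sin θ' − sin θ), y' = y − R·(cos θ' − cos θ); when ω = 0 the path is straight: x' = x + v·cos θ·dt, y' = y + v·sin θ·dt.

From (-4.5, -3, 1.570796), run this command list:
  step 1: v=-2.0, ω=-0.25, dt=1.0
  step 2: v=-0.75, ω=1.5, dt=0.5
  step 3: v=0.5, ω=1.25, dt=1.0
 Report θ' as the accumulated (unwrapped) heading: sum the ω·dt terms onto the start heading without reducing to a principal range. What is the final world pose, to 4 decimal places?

(-5.1254, -5.1408, 3.3208)

step 1: θ'=1.3208 (R=8.0000) → pose (-4.7487, -4.9792, 1.3208)
step 2: θ'=2.0708 (R=-0.5000) → pose (-4.7030, -5.3426, 2.0708)
step 3: θ'=3.3208 (R=0.4000) → pose (-5.1254, -5.1408, 3.3208)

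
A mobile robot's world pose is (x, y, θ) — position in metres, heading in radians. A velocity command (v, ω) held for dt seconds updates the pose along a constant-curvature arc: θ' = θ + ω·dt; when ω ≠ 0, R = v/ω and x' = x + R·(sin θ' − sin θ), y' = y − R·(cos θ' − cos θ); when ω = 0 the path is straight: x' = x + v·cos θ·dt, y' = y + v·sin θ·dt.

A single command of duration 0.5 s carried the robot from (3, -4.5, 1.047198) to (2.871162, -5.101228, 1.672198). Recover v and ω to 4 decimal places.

Δθ = 1.672198 − 1.047198 = 0.625000
ω = Δθ/dt = 0.625000/0.5 = 1.2500
R = −Δy/(cos θ' − cos θ) = -1.0000
v = R·ω = -1.0000·1.2500 = -1.2500

v = -1.2500, ω = 1.2500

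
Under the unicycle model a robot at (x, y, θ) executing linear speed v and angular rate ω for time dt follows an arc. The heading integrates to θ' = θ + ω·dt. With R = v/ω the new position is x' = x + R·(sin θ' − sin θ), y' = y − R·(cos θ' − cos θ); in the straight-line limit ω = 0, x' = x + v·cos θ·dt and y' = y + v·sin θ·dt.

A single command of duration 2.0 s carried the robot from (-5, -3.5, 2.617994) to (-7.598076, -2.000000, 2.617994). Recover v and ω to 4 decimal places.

v = 1.5000, ω = 0.0000

Δθ = 2.617994 − 2.617994 = 0.000000
ω = Δθ/dt = 0.000000/2.0 = 0.0000
ω = 0 → v = (Δx·cos θ + Δy·sin θ)/dt = 1.5000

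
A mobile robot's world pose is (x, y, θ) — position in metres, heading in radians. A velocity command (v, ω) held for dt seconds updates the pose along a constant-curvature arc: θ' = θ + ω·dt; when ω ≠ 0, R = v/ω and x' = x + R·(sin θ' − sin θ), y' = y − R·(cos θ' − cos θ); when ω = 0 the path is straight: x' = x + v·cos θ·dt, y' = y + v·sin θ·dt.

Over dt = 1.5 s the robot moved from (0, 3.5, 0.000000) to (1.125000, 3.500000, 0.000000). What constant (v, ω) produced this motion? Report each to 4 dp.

v = 0.7500, ω = 0.0000

Δθ = 0.000000 − 0.000000 = 0.000000
ω = Δθ/dt = 0.000000/1.5 = 0.0000
ω = 0 → v = (Δx·cos θ + Δy·sin θ)/dt = 0.7500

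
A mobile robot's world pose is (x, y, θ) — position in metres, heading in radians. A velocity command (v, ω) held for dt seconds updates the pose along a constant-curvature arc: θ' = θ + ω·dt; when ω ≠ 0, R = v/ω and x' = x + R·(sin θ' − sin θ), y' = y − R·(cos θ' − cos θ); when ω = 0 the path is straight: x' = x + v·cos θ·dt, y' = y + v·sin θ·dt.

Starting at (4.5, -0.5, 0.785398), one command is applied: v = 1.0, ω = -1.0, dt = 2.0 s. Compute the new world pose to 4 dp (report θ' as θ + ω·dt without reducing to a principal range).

(6.1443, -0.8584, -1.2146)

θ' = 0.7854 + -1.0·2.0 = -1.2146
R = v/ω = 1.0/-1.0 = -1.0000
x' = 4.5 + -1.0000·(sin -1.2146 − sin 0.7854) = 6.1443
y' = -0.5 − -1.0000·(cos -1.2146 − cos 0.7854) = -0.8584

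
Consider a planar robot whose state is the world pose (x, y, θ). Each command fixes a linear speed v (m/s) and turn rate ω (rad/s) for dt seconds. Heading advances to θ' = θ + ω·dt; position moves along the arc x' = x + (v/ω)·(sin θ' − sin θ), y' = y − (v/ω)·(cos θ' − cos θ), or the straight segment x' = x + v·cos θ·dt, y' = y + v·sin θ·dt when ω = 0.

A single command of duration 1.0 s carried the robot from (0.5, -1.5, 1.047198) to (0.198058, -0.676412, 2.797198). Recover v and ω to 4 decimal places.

Δθ = 2.797198 − 1.047198 = 1.750000
ω = Δθ/dt = 1.750000/1.0 = 1.7500
R = −Δy/(cos θ' − cos θ) = 0.5714
v = R·ω = 0.5714·1.7500 = 1.0000

v = 1.0000, ω = 1.7500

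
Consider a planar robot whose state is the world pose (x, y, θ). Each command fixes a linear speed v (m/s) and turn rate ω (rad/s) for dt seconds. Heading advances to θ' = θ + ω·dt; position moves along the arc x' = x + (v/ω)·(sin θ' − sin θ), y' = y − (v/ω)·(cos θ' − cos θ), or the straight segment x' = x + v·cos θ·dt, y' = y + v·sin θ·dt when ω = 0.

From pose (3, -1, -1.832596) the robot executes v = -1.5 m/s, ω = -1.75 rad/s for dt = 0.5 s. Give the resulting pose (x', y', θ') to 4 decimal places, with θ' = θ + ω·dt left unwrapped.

(3.4675, -0.4442, -2.7076)

θ' = -1.8326 + -1.75·0.5 = -2.7076
R = v/ω = -1.5/-1.75 = 0.8571
x' = 3 + 0.8571·(sin -2.7076 − sin -1.8326) = 3.4675
y' = -1 − 0.8571·(cos -2.7076 − cos -1.8326) = -0.4442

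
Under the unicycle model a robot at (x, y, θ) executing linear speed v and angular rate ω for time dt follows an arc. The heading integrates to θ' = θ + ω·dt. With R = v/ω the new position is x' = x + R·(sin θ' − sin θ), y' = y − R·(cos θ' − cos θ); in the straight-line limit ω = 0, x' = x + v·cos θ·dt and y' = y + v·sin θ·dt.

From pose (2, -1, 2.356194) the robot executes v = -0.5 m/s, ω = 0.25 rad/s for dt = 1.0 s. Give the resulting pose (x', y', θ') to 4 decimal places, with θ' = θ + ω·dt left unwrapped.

θ' = 2.3562 + 0.25·1.0 = 2.6062
R = v/ω = -0.5/0.25 = -2.0000
x' = 2 + -2.0000·(sin 2.6062 − sin 2.3562) = 2.3938
y' = -1 − -2.0000·(cos 2.6062 − cos 2.3562) = -1.3059

(2.3938, -1.3059, 2.6062)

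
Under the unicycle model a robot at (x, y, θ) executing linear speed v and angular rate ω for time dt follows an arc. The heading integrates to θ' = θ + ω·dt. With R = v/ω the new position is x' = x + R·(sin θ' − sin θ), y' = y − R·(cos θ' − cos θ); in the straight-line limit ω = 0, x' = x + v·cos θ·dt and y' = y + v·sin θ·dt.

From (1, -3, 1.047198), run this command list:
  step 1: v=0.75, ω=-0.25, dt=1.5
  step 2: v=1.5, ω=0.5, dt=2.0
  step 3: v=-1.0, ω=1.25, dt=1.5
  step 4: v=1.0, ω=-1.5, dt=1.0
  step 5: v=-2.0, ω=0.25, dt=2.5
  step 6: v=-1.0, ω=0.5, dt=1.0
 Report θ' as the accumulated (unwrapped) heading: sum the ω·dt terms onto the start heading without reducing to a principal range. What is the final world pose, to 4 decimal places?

(7.5588, -3.5303, 3.1722)

step 1: θ'=0.6722 (R=-3.0000) → pose (1.7300, -2.1526, 0.6722)
step 2: θ'=1.6722 (R=3.0000) → pose (2.8464, 0.4984, 1.6722)
step 3: θ'=3.5472 (R=-0.8000) → pose (3.9580, -0.1557, 3.5472)
step 4: θ'=2.0472 (R=-0.6667) → pose (3.1025, 0.1512, 2.0472)
step 5: θ'=2.6722 (R=-8.0000) → pose (6.5929, -3.3149, 2.6722)
step 6: θ'=3.1722 (R=-2.0000) → pose (7.5588, -3.5303, 3.1722)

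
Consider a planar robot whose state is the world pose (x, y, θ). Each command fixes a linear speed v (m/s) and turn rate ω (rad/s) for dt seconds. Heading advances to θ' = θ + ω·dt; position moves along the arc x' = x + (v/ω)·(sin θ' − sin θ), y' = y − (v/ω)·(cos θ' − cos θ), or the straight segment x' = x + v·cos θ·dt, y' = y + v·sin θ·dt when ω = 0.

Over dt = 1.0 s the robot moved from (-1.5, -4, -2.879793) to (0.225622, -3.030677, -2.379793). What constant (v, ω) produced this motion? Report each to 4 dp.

v = -2.0000, ω = 0.5000

Δθ = -2.379793 − -2.879793 = 0.500000
ω = Δθ/dt = 0.500000/1.0 = 0.5000
R = Δx/(sin θ' − sin θ) = -4.0000
v = R·ω = -4.0000·0.5000 = -2.0000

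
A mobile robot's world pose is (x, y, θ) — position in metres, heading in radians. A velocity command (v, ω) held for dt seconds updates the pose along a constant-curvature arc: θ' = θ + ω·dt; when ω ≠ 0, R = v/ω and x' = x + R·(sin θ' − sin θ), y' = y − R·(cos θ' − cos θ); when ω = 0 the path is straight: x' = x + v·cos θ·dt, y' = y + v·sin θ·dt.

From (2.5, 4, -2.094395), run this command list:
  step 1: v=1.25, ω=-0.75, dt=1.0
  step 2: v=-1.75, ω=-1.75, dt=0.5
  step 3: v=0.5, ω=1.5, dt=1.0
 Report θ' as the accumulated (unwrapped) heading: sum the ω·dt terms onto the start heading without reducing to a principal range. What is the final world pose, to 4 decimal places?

(1.9360, 3.0434, -2.2194)

step 1: θ'=-2.8444 (R=-1.6667) → pose (1.5447, 3.2397, -2.8444)
step 2: θ'=-3.7194 (R=1.0000) → pose (2.3837, 3.1212, -3.7194)
step 3: θ'=-2.2194 (R=0.3333) → pose (1.9360, 3.0434, -2.2194)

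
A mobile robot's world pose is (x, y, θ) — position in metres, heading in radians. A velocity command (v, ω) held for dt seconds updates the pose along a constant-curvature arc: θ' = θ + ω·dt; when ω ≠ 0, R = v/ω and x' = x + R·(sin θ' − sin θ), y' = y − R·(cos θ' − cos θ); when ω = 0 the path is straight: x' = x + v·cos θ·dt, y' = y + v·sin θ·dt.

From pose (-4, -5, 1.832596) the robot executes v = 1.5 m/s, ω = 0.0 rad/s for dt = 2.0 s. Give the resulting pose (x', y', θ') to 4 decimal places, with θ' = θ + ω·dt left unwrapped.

θ' = 1.8326 + 0.0·2.0 = 1.8326
ω = 0 → straight: x' = -4 + 1.5·cos(1.8326)·2.0 = -4.7765
y' = -5 + 1.5·sin(1.8326)·2.0 = -2.1022

(-4.7765, -2.1022, 1.8326)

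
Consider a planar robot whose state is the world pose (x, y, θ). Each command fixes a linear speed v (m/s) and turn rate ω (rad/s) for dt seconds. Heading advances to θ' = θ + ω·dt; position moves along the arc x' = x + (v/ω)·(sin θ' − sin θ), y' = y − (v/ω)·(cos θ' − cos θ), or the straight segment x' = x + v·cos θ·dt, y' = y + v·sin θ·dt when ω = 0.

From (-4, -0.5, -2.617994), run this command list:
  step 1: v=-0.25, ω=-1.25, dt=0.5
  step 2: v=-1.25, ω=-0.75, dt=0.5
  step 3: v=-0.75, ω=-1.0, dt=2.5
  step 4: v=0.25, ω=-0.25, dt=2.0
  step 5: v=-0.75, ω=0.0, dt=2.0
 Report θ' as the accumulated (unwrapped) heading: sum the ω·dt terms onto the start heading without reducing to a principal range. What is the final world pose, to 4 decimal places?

(-4.4284, -1.6066, -6.6180)

step 1: θ'=-3.2430 (R=0.2000) → pose (-3.8798, -0.4742, -3.2430)
step 2: θ'=-3.6180 (R=1.6667) → pose (-3.2842, -0.6513, -3.6180)
step 3: θ'=-6.1180 (R=0.7500) → pose (-3.5048, -2.0575, -6.1180)
step 4: θ'=-6.6180 (R=-1.0000) → pose (-3.0117, -2.0994, -6.6180)
step 5: θ'=-6.6180 (straight) → pose (-4.4284, -1.6066, -6.6180)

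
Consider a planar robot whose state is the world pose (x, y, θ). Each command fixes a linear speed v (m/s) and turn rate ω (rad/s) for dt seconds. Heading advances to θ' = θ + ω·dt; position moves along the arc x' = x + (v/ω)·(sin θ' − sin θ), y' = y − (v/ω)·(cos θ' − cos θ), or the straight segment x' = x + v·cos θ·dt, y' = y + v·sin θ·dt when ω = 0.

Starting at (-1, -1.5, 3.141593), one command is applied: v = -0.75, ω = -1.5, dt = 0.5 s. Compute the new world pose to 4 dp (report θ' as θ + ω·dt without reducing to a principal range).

θ' = 3.1416 + -1.5·0.5 = 2.3916
R = v/ω = -0.75/-1.5 = 0.5000
x' = -1 + 0.5000·(sin 2.3916 − sin 3.1416) = -0.6592
y' = -1.5 − 0.5000·(cos 2.3916 − cos 3.1416) = -1.6342

(-0.6592, -1.6342, 2.3916)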